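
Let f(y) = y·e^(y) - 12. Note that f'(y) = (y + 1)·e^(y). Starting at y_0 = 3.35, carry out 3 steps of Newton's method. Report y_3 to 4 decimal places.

Newton update: y ← y − f(y)/f'(y).
y_0 = 3.350000: f = 83.484158, f' = 123.986891 → y_1 = 3.350000 - (83.484158)/(123.986891) = 2.676669
y_1 = 2.676669: f = 26.909669, f' = 53.446267 → y_2 = 2.676669 - (26.909669)/(53.446267) = 2.173179
y_2 = 2.173179: f = 7.093932, f' = 27.880105 → y_3 = 2.173179 - (7.093932)/(27.880105) = 1.918735

1.9187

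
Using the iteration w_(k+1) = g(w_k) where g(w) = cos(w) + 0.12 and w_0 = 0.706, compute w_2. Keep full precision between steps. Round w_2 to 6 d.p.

0.756409

w_1 = g(0.706000) = 0.880963
w_2 = g(0.880963) = 0.756409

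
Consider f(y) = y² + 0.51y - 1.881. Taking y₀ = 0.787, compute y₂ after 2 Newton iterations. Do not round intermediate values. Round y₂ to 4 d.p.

1.1412

f'(y) = 2y + 0.51
y_0 = 0.787000: f = -0.860261, f' = 2.084000 → y_1 = 0.787000 - (-0.860261)/(2.084000) = 1.199793
y_1 = 1.199793: f = 0.170398, f' = 2.909586 → y_2 = 1.199793 - (0.170398)/(2.909586) = 1.141229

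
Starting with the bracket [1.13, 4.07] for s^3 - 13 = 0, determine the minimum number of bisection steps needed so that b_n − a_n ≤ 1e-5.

Initial width b − a = 4.07 − 1.13 = 2.940000.
After n steps the width is (b−a)/2^n; need (b−a)/2^n ≤ 1e-5.
So n ≥ log₂(2.940000/1e-5) = log₂(294000.0000) ≈ 18.1655.
Hence n = 19.

19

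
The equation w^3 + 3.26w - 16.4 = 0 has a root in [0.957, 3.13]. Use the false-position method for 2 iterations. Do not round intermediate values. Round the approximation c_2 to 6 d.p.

1.975282

f(0.957000) = -12.403713, f(3.130000) = 24.468097
step 1: c = 1.687999, f(c) = -6.087435 < 0 → new bracket [1.687999, 3.130000]
step 2: c = 1.975282, f(c) = -2.253541 < 0 → new bracket [1.975282, 3.130000]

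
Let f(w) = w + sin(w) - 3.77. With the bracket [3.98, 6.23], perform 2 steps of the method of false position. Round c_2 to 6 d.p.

4.610151

False-position update: c = (a·f(b) − b·f(a))/(f(b) − f(a)); replace the endpoint whose sign matches f(c).
f(3.980000) = -0.533579, f(6.230000) = 2.406840
step 1: c = 4.388293, f(c) = -0.329646 < 0 → new bracket [4.388293, 6.230000]
step 2: c = 4.610151, f(c) = -0.154627 < 0 → new bracket [4.610151, 6.230000]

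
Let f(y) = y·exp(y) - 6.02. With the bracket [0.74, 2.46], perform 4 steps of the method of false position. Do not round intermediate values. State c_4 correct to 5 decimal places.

1.36170

False-position update: c = (a·f(b) − b·f(a))/(f(b) − f(a)); replace the endpoint whose sign matches f(c).
f(0.740000) = -4.469008, f(2.460000) = 22.773836
step 1: c = 1.022155, f(c) = -3.179252 < 0 → new bracket [1.022155, 2.460000]
step 2: c = 1.198291, f(c) = -2.048330 < 0 → new bracket [1.198291, 2.460000]
step 3: c = 1.302407, f(c) = -1.229565 < 0 → new bracket [1.302407, 2.460000]
step 4: c = 1.361704, f(c) = -0.705487 < 0 → new bracket [1.361704, 2.460000]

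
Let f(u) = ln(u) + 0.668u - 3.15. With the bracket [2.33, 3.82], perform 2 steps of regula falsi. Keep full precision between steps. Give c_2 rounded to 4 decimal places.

f(2.330000) = -0.747692, f(3.820000) = 0.742010
step 1: c = 3.077841, f(c) = 0.030226 > 0 → new bracket [2.330000, 3.077841]
step 2: c = 3.048783, f(c) = 0.001330 > 0 → new bracket [2.330000, 3.048783]

3.0488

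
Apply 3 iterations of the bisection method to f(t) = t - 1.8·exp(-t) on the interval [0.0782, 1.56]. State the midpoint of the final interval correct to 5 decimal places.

0.72649

f(0.078200) = -1.586403, f(1.560000) = 1.181755 (opposite signs)
step 1: m = 0.819100, f(m) = 0.025609 > 0 → root in [0.078200, 0.819100]
step 2: m = 0.448650, f(m) = -0.700631 < 0 → root in [0.448650, 0.819100]
step 3: m = 0.633875, f(m) = -0.321083 < 0 → root in [0.633875, 0.819100]
Midpoint of [0.633875, 0.819100] = 0.726488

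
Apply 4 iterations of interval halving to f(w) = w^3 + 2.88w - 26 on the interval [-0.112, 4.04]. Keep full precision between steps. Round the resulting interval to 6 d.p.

f(-0.112000) = -26.323965, f(4.040000) = 51.574464 (opposite signs)
step 1: m = 1.964000, f(m) = -12.767951 < 0 → root in [1.964000, 4.040000]
step 2: m = 3.002000, f(m) = 9.699796 > 0 → root in [1.964000, 3.002000]
step 3: m = 2.483000, f(m) = -3.540547 < 0 → root in [2.483000, 3.002000]
step 4: m = 2.742500, f(m) = 2.525582 > 0 → root in [2.483000, 2.742500]

[2.483000, 2.742500]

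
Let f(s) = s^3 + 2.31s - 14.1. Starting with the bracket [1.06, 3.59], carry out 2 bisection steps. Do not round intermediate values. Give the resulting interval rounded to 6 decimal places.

f(1.060000) = -10.460384, f(3.590000) = 40.461179 (opposite signs)
step 1: m = 2.325000, f(m) = 3.838828 > 0 → root in [1.060000, 2.325000]
step 2: m = 1.692500, f(m) = -5.342064 < 0 → root in [1.692500, 2.325000]

[1.692500, 2.325000]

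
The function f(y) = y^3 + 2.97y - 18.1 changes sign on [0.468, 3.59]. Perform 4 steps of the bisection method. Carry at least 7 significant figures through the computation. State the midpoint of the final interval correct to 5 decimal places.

2.32169

f(0.468000) = -16.607537, f(3.590000) = 38.830579 (opposite signs)
step 1: m = 2.029000, f(m) = -3.720800 < 0 → root in [2.029000, 3.590000]
step 2: m = 2.809500, f(m) = 12.420414 > 0 → root in [2.029000, 2.809500]
step 3: m = 2.419250, f(m) = 3.244488 > 0 → root in [2.029000, 2.419250]
step 4: m = 2.224125, f(m) = -0.492198 < 0 → root in [2.224125, 2.419250]
Midpoint of [2.224125, 2.419250] = 2.321687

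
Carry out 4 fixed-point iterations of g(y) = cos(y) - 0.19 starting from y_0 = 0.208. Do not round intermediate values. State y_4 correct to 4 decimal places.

0.5874

y_1 = g(0.208000) = 0.788446
y_2 = g(0.788446) = 0.514948
y_3 = g(0.514948) = 0.680318
y_4 = g(0.680318) = 0.587373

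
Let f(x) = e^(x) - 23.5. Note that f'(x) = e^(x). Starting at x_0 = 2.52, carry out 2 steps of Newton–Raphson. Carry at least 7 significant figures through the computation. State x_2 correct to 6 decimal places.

3.186647

x_0 = 2.520000: f = -11.071403, f' = 12.428597 → x_1 = 2.520000 - (-11.071403)/(12.428597) = 3.410801
x_1 = 3.410801: f = 6.789489, f' = 30.289489 → x_2 = 3.410801 - (6.789489)/(30.289489) = 3.186647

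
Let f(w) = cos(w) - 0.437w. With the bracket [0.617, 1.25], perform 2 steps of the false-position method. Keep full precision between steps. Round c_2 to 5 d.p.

1.07905

f(0.617000) = 0.545989, f(1.250000) = -0.230928
step 1: c = 1.061850, f(c) = 0.023230 > 0 → new bracket [1.061850, 1.250000]
step 2: c = 1.079046, f(c) = 0.000626 > 0 → new bracket [1.079046, 1.250000]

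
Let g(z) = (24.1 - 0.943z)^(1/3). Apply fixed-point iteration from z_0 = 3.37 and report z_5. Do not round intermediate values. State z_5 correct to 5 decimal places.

2.77973

z_1 = g(3.370000) = 2.755508
z_2 = g(2.755508) = 2.780716
z_3 = g(2.780716) = 2.779691
z_4 = g(2.779691) = 2.779733
z_5 = g(2.779733) = 2.779731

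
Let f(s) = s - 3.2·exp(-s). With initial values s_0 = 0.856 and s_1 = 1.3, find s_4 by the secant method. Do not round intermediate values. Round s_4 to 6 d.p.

f(s_0) = -0.503546, f(s_1) = 0.427898
s_2 = 1.300000 - (0.427898)·(1.300000 - 0.856000)/(0.427898 - (-0.503546)) = 1.096030; f(s_2) = 0.026605
s_3 = 1.096030 - (0.026605)·(1.096030 - 1.300000)/(0.026605 - (0.427898)) = 1.082507; f(s_3) = -0.001478
s_4 = 1.082507 - (-0.001478)·(1.082507 - 1.096030)/(-0.001478 - (0.026605)) = 1.083219; f(s_4) = 0.000005

1.083219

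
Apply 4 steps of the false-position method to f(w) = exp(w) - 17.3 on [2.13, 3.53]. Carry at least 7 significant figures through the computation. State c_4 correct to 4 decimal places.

2.8439

f(2.130000) = -8.885133, f(3.530000) = 16.823968
step 1: c = 2.613844, f(c) = -3.648578 < 0 → new bracket [2.613844, 3.530000]
step 2: c = 2.777119, f(c) = -1.227346 < 0 → new bracket [2.777119, 3.530000]
step 3: c = 2.828309, f(c) = -0.383166 < 0 → new bracket [2.828309, 3.530000]
step 4: c = 2.843934, f(c) = -0.116762 < 0 → new bracket [2.843934, 3.530000]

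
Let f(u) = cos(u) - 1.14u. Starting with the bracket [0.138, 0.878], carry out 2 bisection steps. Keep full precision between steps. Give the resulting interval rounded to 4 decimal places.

f(0.138000) = 0.833173, f(0.878000) = -0.362229 (opposite signs)
step 1: m = 0.508000, f(m) = 0.294599 > 0 → root in [0.508000, 0.878000]
step 2: m = 0.693000, f(m) = -0.020687 < 0 → root in [0.508000, 0.693000]

[0.5080, 0.6930]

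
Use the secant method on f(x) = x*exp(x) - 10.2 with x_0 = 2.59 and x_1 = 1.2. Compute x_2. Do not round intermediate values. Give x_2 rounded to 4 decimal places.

1.4829

f(x_0) = 24.324108, f(x_1) = -6.215860
x_2 = 1.200000 - (-6.215860)·(1.200000 - 2.590000)/(-6.215860 - (24.324108)) = 1.482909; f(x_2) = -3.666679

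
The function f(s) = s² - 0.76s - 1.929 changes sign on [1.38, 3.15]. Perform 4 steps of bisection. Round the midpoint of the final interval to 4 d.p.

1.7672

f(1.380000) = -1.073400, f(3.150000) = 5.599500 (opposite signs)
step 1: m = 2.265000, f(m) = 1.479825 > 0 → root in [1.380000, 2.265000]
step 2: m = 1.822500, f(m) = 0.007406 > 0 → root in [1.380000, 1.822500]
step 3: m = 1.601250, f(m) = -0.581948 < 0 → root in [1.601250, 1.822500]
step 4: m = 1.711875, f(m) = -0.299509 < 0 → root in [1.711875, 1.822500]
Midpoint of [1.711875, 1.822500] = 1.767187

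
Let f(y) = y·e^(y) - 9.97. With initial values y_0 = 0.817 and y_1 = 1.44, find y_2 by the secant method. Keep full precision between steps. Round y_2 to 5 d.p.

2.01347

f(y_0) = -8.120558, f(y_1) = -3.892198
y_2 = 1.440000 - (-3.892198)·(1.440000 - 0.817000)/(-3.892198 - (-8.120558)) = 2.013470; f(y_2) = 5.109409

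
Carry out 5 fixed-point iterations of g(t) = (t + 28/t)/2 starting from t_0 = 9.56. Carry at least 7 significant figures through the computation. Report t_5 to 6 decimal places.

t_1 = g(9.560000) = 6.244435
t_2 = g(6.244435) = 5.364214
t_3 = g(5.364214) = 5.291995
t_4 = g(5.291995) = 5.291503
t_5 = g(5.291503) = 5.291503

5.291503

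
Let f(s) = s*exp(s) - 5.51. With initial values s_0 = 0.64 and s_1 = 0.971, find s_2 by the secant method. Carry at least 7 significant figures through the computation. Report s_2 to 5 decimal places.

Secant update: s_(k+1) = s_k − f(s_k)·(s_k − s_(k-1))/(f(s_k) − f(s_(k-1))).
f(s_0) = -4.296252, f(s_1) = -2.945993
s_2 = 0.971000 - (-2.945993)·(0.971000 - 0.640000)/(-2.945993 - (-4.296252)) = 1.693175; f(s_2) = 3.695314

1.69318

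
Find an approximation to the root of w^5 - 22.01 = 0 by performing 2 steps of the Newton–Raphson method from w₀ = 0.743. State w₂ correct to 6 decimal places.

f'(w) = 5w⁴
w_0 = 0.743000: f = -21.783565, f' = 1.523790 → w_1 = 0.743000 - (-21.783565)/(1.523790) = 15.038643
w_1 = 15.038643: f = 769185.002853, f' = 255743.492883 → w_2 = 15.038643 - (769185.002853)/(255743.492883) = 12.031000

12.031000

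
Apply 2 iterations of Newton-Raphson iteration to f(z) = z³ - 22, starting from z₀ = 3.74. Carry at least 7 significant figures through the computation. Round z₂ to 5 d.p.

Newton update: z ← z − f(z)/f'(z).
f'(z) = 3z²
z_0 = 3.740000: f = 30.313624, f' = 41.962800 → z_1 = 3.740000 - (30.313624)/(41.962800) = 3.017607
z_1 = 3.017607: f = 5.478190, f' = 27.317860 → z_2 = 3.017607 - (5.478190)/(27.317860) = 2.817072

2.81707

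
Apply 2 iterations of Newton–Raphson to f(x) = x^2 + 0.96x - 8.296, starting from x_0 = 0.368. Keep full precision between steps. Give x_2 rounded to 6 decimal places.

3.027723

Newton update: x ← x − f(x)/f'(x).
f'(x) = 2x + 0.96
x_0 = 0.368000: f = -7.807296, f' = 1.696000 → x_1 = 0.368000 - (-7.807296)/(1.696000) = 4.971358
x_1 = 4.971358: f = 21.190909, f' = 10.902717 → x_2 = 4.971358 - (21.190909)/(10.902717) = 3.027723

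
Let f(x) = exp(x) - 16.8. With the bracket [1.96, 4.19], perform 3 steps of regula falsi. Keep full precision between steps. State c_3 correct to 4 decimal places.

2.6708

False-position update: c = (a·f(b) − b·f(a))/(f(b) − f(a)); replace the endpoint whose sign matches f(c).
f(1.960000) = -9.700673, f(4.190000) = 49.222791
step 1: c = 2.327129, f(c) = -6.551526 < 0 → new bracket [2.327129, 4.190000]
step 2: c = 2.545951, f(c) = -4.044649 < 0 → new bracket [2.545951, 4.190000]
step 3: c = 2.670785, f(c) = -2.348689 < 0 → new bracket [2.670785, 4.190000]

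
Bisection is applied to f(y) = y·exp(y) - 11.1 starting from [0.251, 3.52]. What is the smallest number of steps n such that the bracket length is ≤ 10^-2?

Initial width b − a = 3.52 − 0.251 = 3.269000.
After n steps the width is (b−a)/2^n; need (b−a)/2^n ≤ 10^-2.
So n ≥ log₂(3.269000/10^-2) = log₂(326.9000) ≈ 8.3527.
Hence n = 9.

9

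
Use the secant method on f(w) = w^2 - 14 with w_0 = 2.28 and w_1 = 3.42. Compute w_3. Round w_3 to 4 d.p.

3.7380

f(w_0) = -8.801600, f(w_1) = -2.303600
w_2 = 3.420000 - (-2.303600)·(3.420000 - 2.280000)/(-2.303600 - (-8.801600)) = 3.824140; f(w_2) = 0.624049
w_3 = 3.824140 - (0.624049)·(3.824140 - 3.420000)/(0.624049 - (-2.303600)) = 3.737995; f(w_3) = -0.027394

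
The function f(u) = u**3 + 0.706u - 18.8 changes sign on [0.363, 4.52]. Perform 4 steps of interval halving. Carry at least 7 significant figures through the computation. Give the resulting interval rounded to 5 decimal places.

f(0.363000) = -18.495890, f(4.520000) = 76.736528 (opposite signs)
step 1: m = 2.441500, f(m) = -2.522709 < 0 → root in [2.441500, 4.520000]
step 2: m = 3.480750, f(m) = 25.828856 > 0 → root in [2.441500, 3.480750]
step 3: m = 2.961125, f(m) = 9.254472 > 0 → root in [2.441500, 2.961125]
step 4: m = 2.701312, f(m) = 2.818845 > 0 → root in [2.441500, 2.701312]

[2.44150, 2.70131]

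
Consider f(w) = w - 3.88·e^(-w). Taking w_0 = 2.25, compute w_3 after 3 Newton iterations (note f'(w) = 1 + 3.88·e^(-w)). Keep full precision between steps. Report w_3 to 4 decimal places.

1.1855

w_0 = 2.250000: f = 1.841051, f' = 1.408949 → w_1 = 2.250000 - (1.841051)/(1.408949) = 0.943316
w_1 = 0.943316: f = -0.567302, f' = 2.510618 → w_2 = 0.943316 - (-0.567302)/(2.510618) = 1.169277
w_2 = 1.169277: f = -0.035817, f' = 2.205094 → w_3 = 1.169277 - (-0.035817)/(2.205094) = 1.185520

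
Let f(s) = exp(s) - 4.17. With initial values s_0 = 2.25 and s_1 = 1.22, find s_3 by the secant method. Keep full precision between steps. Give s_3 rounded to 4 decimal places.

f(s_0) = 5.317736, f(s_1) = -0.782812
s_2 = 1.220000 - (-0.782812)·(1.220000 - 2.250000)/(-0.782812 - (5.317736)) = 1.352168; f(s_2) = -0.304203
s_3 = 1.352168 - (-0.304203)·(1.352168 - 1.220000)/(-0.304203 - (-0.782812)) = 1.436173; f(s_3) = 0.034576

1.4362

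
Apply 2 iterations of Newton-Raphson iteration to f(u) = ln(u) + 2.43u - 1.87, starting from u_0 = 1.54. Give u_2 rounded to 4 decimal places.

0.8404

f'(u) = 1/u + 2.43
u_0 = 1.540000: f = 2.303982, f' = 3.079351 → u_1 = 1.540000 - (2.303982)/(3.079351) = 0.791796
u_1 = 0.791796: f = -0.179387, f' = 3.692952 → u_2 = 0.791796 - (-0.179387)/(3.692952) = 0.840372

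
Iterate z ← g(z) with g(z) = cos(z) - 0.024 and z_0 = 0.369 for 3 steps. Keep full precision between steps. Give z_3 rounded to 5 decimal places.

z_1 = g(0.369000) = 0.908688
z_2 = g(0.908688) = 0.590781
z_3 = g(0.590781) = 0.806506

0.80651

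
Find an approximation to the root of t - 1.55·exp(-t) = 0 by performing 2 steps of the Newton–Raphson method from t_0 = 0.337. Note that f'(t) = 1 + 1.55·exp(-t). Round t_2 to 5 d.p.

0.73943

t_0 = 0.337000: f = -0.769559, f' = 2.106559 → t_1 = 0.337000 - (-0.769559)/(2.106559) = 0.702316
t_1 = 0.702316: f = -0.065611, f' = 1.767927 → t_2 = 0.702316 - (-0.065611)/(1.767927) = 0.739428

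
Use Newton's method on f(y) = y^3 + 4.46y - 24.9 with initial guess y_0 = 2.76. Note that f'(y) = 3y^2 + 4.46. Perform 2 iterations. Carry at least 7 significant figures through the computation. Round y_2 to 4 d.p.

2.4174

y_0 = 2.760000: f = 8.434176, f' = 27.312800 → y_1 = 2.760000 - (8.434176)/(27.312800) = 2.451201
y_1 = 2.451201: f = 0.760110, f' = 22.485153 → y_2 = 2.451201 - (0.760110)/(22.485153) = 2.417396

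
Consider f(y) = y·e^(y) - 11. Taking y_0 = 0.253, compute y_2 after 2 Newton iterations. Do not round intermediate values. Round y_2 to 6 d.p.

5.996200

Newton update: y ← y − f(y)/f'(y).
f'(y) = (y + 1)·e^(y)
y_0 = 0.253000: f = -10.674166, f' = 1.613718 → y_1 = 0.253000 - (-10.674166)/(1.613718) = 6.867642
y_1 = 6.867642: f = 6586.612146, f' = 7558.292964 → y_2 = 6.867642 - (6586.612146)/(7558.292964) = 5.996200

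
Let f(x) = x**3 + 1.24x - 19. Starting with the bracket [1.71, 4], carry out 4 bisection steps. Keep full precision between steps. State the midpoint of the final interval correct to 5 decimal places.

f(1.710000) = -11.879389, f(4.000000) = 49.960000 (opposite signs)
step 1: m = 2.855000, f(m) = 7.811376 > 0 → root in [1.710000, 2.855000]
step 2: m = 2.282500, f(m) = -4.278317 < 0 → root in [2.282500, 2.855000]
step 3: m = 2.568750, f(m) = 1.135087 > 0 → root in [2.282500, 2.568750]
step 4: m = 2.425625, f(m) = -1.720680 < 0 → root in [2.425625, 2.568750]
Midpoint of [2.425625, 2.568750] = 2.497187

2.49719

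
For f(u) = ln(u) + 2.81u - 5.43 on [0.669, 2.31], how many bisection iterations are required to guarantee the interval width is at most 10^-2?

8

Initial width b − a = 2.31 − 0.669 = 1.641000.
After n steps the width is (b−a)/2^n; need (b−a)/2^n ≤ 10^-2.
So n ≥ log₂(1.641000/10^-2) = log₂(164.1000) ≈ 7.3584.
Hence n = 8.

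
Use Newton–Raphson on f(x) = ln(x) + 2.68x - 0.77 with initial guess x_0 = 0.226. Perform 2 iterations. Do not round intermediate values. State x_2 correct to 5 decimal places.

f'(x) = 1/x + 2.68
x_0 = 0.226000: f = -1.651540, f' = 7.104779 → x_1 = 0.226000 - (-1.651540)/(7.104779) = 0.458455
x_1 = 0.458455: f = -0.321234, f' = 4.861240 → x_2 = 0.458455 - (-0.321234)/(4.861240) = 0.524536

0.52454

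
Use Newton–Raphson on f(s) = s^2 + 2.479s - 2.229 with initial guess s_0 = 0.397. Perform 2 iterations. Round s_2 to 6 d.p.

Newton update: s ← s − f(s)/f'(s).
f'(s) = 2s + 2.479
s_0 = 0.397000: f = -1.087228, f' = 3.273000 → s_1 = 0.397000 - (-1.087228)/(3.273000) = 0.729181
s_1 = 0.729181: f = 0.110344, f' = 3.937362 → s_2 = 0.729181 - (0.110344)/(3.937362) = 0.701156

0.701156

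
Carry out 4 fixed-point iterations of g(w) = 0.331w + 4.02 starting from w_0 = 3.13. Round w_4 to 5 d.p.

5.97441

w_1 = g(3.130000) = 5.056030
w_2 = g(5.056030) = 5.693546
w_3 = g(5.693546) = 5.904564
w_4 = g(5.904564) = 5.974411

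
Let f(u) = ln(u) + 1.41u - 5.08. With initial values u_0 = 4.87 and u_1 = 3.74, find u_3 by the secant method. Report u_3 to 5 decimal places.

f(u_0) = 3.369794, f(u_1) = 1.512486
u_2 = 3.740000 - (1.512486)·(3.740000 - 4.870000)/(1.512486 - (3.369794)) = 2.819793; f(u_2) = -0.067429
u_3 = 2.819793 - (-0.067429)·(2.819793 - 3.740000)/(-0.067429 - (1.512486)) = 2.859066; f(u_3) = 0.001778

2.85907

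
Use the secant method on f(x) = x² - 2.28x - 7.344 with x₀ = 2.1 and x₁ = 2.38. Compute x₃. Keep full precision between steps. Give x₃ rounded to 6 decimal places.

f(x_0) = -7.722000, f(x_1) = -7.106000
x_2 = 2.380000 - (-7.106000)·(2.380000 - 2.100000)/(-7.106000 - (-7.722000)) = 5.610000; f(x_2) = 11.337300
x_3 = 5.610000 - (11.337300)·(5.610000 - 2.380000)/(11.337300 - (-7.106000)) = 3.624483; f(x_3) = -2.470942

3.624483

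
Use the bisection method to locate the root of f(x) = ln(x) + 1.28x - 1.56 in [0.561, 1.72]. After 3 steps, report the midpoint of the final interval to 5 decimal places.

f(0.561000) = -1.419954, f(1.720000) = 1.183924 (opposite signs)
step 1: m = 1.140500, f(m) = 0.031307 > 0 → root in [0.561000, 1.140500]
step 2: m = 0.850750, f(m) = -0.632677 < 0 → root in [0.850750, 1.140500]
step 3: m = 0.995625, f(m) = -0.289985 < 0 → root in [0.995625, 1.140500]
Midpoint of [0.995625, 1.140500] = 1.068063

1.06806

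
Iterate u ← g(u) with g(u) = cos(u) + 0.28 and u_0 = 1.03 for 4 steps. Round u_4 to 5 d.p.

u_1 = g(1.030000) = 0.794819
u_2 = g(0.794819) = 0.980414
u_3 = g(0.980414) = 0.836679
u_4 = g(0.836679) = 0.949932

0.94993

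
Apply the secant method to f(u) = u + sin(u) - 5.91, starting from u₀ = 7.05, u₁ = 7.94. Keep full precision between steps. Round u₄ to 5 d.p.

Secant update: u_(k+1) = u_k − f(u_k)·(u_k − u_(k-1))/(f(u_k) − f(u_(k-1))).
f(u_0) = 1.833845, f(u_1) = 3.026303
u_2 = 7.940000 - (3.026303)·(7.940000 - 7.050000)/(3.026303 - (1.833845)) = 5.681296; f(u_2) = -0.794905
u_3 = 5.681296 - (-0.794905)·(5.681296 - 7.940000)/(-0.794905 - (3.026303)) = 6.151162; f(u_3) = 0.109521
u_4 = 6.151162 - (0.109521)·(6.151162 - 5.681296)/(0.109521 - (-0.794905)) = 6.094263; f(u_4) = -0.003537

6.09426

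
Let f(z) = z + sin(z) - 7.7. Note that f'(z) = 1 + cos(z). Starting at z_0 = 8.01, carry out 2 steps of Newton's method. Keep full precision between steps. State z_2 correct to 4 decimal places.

6.9969

z_0 = 8.010000: f = 1.297854, f' = 0.844614 → z_1 = 8.010000 - (1.297854)/(0.844614) = 6.473376
z_1 = 6.473376: f = -1.037578, f' = 1.981968 → z_2 = 6.473376 - (-1.037578)/(1.981968) = 6.996885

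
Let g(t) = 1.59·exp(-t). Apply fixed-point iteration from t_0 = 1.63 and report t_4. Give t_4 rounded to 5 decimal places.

0.96800

t_1 = g(1.630000) = 0.311528
t_2 = g(0.311528) = 1.164400
t_3 = g(1.164400) = 0.496255
t_4 = g(0.496255) = 0.968002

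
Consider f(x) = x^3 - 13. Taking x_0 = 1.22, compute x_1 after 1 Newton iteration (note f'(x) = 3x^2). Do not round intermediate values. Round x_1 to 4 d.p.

Newton update: x ← x − f(x)/f'(x).
x_0 = 1.220000: f = -11.184152, f' = 4.465200 → x_1 = 1.220000 - (-11.184152)/(4.465200) = 3.724737

3.7247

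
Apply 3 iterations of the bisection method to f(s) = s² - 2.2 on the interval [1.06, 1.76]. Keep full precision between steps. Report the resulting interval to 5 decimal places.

f(1.060000) = -1.076400, f(1.760000) = 0.897600 (opposite signs)
step 1: m = 1.410000, f(m) = -0.211900 < 0 → root in [1.410000, 1.760000]
step 2: m = 1.585000, f(m) = 0.312225 > 0 → root in [1.410000, 1.585000]
step 3: m = 1.497500, f(m) = 0.042506 > 0 → root in [1.410000, 1.497500]

[1.41000, 1.49750]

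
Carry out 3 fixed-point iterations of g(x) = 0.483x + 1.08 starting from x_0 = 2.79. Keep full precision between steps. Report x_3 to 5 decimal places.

x_1 = g(2.790000) = 2.427570
x_2 = g(2.427570) = 2.252516
x_3 = g(2.252516) = 2.167965

2.16797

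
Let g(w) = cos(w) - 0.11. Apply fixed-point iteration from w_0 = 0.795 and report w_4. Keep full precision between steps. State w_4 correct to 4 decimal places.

0.6913

w_1 = g(0.795000) = 0.590285
w_2 = g(0.590285) = 0.720782
w_3 = g(0.720782) = 0.641290
w_4 = g(0.641290) = 0.691325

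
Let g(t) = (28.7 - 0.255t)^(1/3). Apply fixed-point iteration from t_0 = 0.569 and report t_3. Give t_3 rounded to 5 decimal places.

t_1 = g(0.569000) = 3.056518
t_2 = g(3.056518) = 3.033716
t_3 = g(3.033716) = 3.033926

3.03393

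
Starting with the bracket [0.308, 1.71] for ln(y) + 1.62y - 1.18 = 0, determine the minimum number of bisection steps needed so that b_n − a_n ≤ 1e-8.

Initial width b − a = 1.71 − 0.308 = 1.402000.
After n steps the width is (b−a)/2^n; need (b−a)/2^n ≤ 1e-8.
So n ≥ log₂(1.402000/1e-8) = log₂(140200000.0000) ≈ 27.0629.
Hence n = 28.

28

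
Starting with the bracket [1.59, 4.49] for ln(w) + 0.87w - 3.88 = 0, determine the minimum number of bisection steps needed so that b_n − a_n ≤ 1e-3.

12

Initial width b − a = 4.49 − 1.59 = 2.900000.
After n steps the width is (b−a)/2^n; need (b−a)/2^n ≤ 1e-3.
So n ≥ log₂(2.900000/1e-3) = log₂(2900.0000) ≈ 11.5018.
Hence n = 12.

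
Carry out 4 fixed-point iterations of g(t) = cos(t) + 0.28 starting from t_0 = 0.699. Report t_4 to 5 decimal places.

t_1 = g(0.699000) = 1.045486
t_2 = g(1.045486) = 0.781481
t_3 = g(0.781481) = 0.989871
t_4 = g(0.989871) = 0.828798

0.82880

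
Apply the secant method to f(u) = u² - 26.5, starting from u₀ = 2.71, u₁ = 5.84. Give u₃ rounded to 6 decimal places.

5.135155

f(u_0) = -19.155900, f(u_1) = 7.605600
u_2 = 5.840000 - (7.605600)·(5.840000 - 2.710000)/(7.605600 - (-19.155900)) = 4.950456; f(u_2) = -1.992984
u_3 = 4.950456 - (-1.992984)·(4.950456 - 5.840000)/(-1.992984 - (7.605600)) = 5.135155; f(u_3) = -0.130184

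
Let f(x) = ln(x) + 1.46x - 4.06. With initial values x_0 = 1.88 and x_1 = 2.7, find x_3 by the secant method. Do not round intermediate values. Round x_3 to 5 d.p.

2.23096

Secant update: x_(k+1) = x_k − f(x_k)·(x_k − x_(k-1))/(f(x_k) − f(x_(k-1))).
f(x_0) = -0.683928, f(x_1) = 0.875252
x_2 = 2.700000 - (0.875252)·(2.700000 - 1.880000)/(0.875252 - (-0.683928)) = 2.239690; f(x_2) = 0.016284
x_3 = 2.239690 - (0.016284)·(2.239690 - 2.700000)/(0.016284 - (0.875252)) = 2.230963; f(x_3) = -0.000360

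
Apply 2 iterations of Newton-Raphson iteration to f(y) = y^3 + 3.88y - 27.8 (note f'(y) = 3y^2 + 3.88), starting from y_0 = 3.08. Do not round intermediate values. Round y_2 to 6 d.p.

2.606790

y_0 = 3.080000: f = 13.368512, f' = 32.339200 → y_1 = 3.080000 - (13.368512)/(32.339200) = 2.666616
y_1 = 2.666616: f = 1.508349, f' = 25.212521 → y_2 = 2.666616 - (1.508349)/(25.212521) = 2.606790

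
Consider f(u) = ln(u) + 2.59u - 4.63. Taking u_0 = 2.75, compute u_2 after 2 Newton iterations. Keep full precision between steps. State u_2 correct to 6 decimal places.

Newton update: u ← u − f(u)/f'(u).
f'(u) = 1/u + 2.59
u_0 = 2.750000: f = 3.504101, f' = 2.953636 → u_1 = 2.750000 - (3.504101)/(2.953636) = 1.563632
u_1 = 1.563632: f = -0.133183, f' = 3.229537 → u_2 = 1.563632 - (-0.133183)/(3.229537) = 1.604871

1.604871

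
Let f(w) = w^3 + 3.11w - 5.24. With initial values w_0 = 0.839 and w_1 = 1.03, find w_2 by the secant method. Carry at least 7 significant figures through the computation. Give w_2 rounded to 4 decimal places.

f(w_0) = -2.040120, f(w_1) = -0.943973
w_2 = 1.030000 - (-0.943973)·(1.030000 - 0.839000)/(-0.943973 - (-2.040120)) = 1.194484; f(w_2) = 0.179127

1.1945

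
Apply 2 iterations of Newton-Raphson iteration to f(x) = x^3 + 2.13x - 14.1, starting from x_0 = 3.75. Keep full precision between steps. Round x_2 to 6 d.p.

f'(x) = 3x^2 + 2.13
x_0 = 3.750000: f = 46.621875, f' = 44.317500 → x_1 = 3.750000 - (46.621875)/(44.317500) = 2.698003
x_1 = 2.698003: f = 11.286105, f' = 23.967661 → x_2 = 2.698003 - (11.286105)/(23.967661) = 2.227114

2.227114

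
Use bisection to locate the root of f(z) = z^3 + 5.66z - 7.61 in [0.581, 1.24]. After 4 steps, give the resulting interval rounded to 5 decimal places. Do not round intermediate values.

f(0.581000) = -4.125417, f(1.240000) = 1.315024 (opposite signs)
step 1: m = 0.910500, f(m) = -1.701756 < 0 → root in [0.910500, 1.240000]
step 2: m = 1.075250, f(m) = -0.280921 < 0 → root in [1.075250, 1.240000]
step 3: m = 1.157625, f(m) = 0.493486 > 0 → root in [1.075250, 1.157625]
step 4: m = 1.116437, f(m) = 0.100600 > 0 → root in [1.075250, 1.116437]

[1.07525, 1.11644]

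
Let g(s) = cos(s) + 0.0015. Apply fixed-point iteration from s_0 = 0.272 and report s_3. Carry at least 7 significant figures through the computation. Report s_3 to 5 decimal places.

0.84279

s_1 = g(0.272000) = 0.964736
s_2 = g(0.964736) = 0.571134
s_3 = g(0.571134) = 0.842788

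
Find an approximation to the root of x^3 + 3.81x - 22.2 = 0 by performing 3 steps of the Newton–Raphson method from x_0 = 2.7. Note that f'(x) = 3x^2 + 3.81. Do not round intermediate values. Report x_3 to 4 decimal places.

x_0 = 2.700000: f = 7.770000, f' = 25.680000 → x_1 = 2.700000 - (7.770000)/(25.680000) = 2.397430
x_1 = 2.397430: f = 0.713844, f' = 21.053010 → x_2 = 2.397430 - (0.713844)/(21.053010) = 2.363523
x_2 = 2.363523: f = 0.008230, f' = 20.568722 → x_3 = 2.363523 - (0.008230)/(20.568722) = 2.363123

2.3631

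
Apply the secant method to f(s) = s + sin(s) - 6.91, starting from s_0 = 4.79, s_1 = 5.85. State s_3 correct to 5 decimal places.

Secant update: s_(k+1) = s_k − f(s_k)·(s_k − s_(k-1))/(f(s_k) − f(s_(k-1))).
f(s_0) = -3.116990, f(s_1) = -1.479764
s_2 = 5.850000 - (-1.479764)·(5.850000 - 4.790000)/(-1.479764 - (-3.116990)) = 6.808053; f(s_2) = 0.399152
s_3 = 6.808053 - (0.399152)·(6.808053 - 5.850000)/(0.399152 - (-1.479764)) = 6.604527; f(s_3) = 0.010367

6.60453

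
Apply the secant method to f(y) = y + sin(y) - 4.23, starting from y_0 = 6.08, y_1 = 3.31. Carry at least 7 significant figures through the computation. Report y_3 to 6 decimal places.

f(y_0) = 1.648210, f(y_1) = -1.087612
y_2 = 3.310000 - (-1.087612)·(3.310000 - 6.080000)/(-1.087612 - (1.648210)) = 4.411200; f(y_2) = -0.773785
y_3 = 4.411200 - (-0.773785)·(4.411200 - 3.310000)/(-0.773785 - (-1.087612)) = 7.126356; f(y_3) = 3.643112

7.126356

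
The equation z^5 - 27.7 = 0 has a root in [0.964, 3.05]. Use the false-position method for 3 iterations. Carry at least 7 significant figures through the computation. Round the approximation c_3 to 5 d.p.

False-position update: c = (a·f(b) − b·f(a))/(f(b) − f(a)); replace the endpoint whose sign matches f(c).
f(0.964000) = -26.867498, f(3.050000) = 236.236344
step 1: c = 1.177017, f(c) = -25.441013 < 0 → new bracket [1.177017, 3.050000]
step 2: c = 1.359114, f(c) = -23.062552 < 0 → new bracket [1.359114, 3.050000]
step 3: c = 1.509504, f(c) = -19.862600 < 0 → new bracket [1.509504, 3.050000]

1.50950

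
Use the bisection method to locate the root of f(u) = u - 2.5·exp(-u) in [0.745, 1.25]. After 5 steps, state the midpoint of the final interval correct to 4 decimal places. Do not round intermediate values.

0.9580

f(0.745000) = -0.441836, f(1.250000) = 0.533738 (opposite signs)
step 1: m = 0.997500, f(m) = 0.075499 > 0 → root in [0.745000, 0.997500]
step 2: m = 0.871250, f(m) = -0.174820 < 0 → root in [0.871250, 0.997500]
step 3: m = 0.934375, f(m) = -0.047703 < 0 → root in [0.934375, 0.997500]
step 4: m = 0.965938, f(m) = 0.014372 > 0 → root in [0.934375, 0.965938]
step 5: m = 0.950156, f(m) = -0.016545 < 0 → root in [0.950156, 0.965938]
Midpoint of [0.950156, 0.965938] = 0.958047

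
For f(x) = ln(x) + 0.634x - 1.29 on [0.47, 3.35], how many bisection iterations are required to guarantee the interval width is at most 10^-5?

19

Initial width b − a = 3.35 − 0.47 = 2.880000.
After n steps the width is (b−a)/2^n; need (b−a)/2^n ≤ 10^-5.
So n ≥ log₂(2.880000/10^-5) = log₂(288000.0000) ≈ 18.1357.
Hence n = 19.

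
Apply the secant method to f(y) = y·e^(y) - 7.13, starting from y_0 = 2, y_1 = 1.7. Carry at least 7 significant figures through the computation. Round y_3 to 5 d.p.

1.54038

f(y_0) = 7.648112, f(y_1) = 2.175711
y_2 = 1.700000 - (2.175711)·(1.700000 - 2.000000)/(2.175711 - (7.648112)) = 1.580726; f(y_2) = 0.549933
y_3 = 1.580726 - (0.549933)·(1.580726 - 1.700000)/(0.549933 - (2.175711)) = 1.540381; f(y_3) = 0.057985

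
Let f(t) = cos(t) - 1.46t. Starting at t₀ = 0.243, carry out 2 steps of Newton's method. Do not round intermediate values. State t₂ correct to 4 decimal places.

0.5750

f'(t) = -sin(t) - 1.46
t_0 = 0.243000: f = 0.615840, f' = -1.700616 → t_1 = 0.243000 - (0.615840)/(-1.700616) = 0.605128
t_1 = 0.605128: f = -0.061058, f' = -2.028867 → t_2 = 0.605128 - (-0.061058)/(-2.028867) = 0.575034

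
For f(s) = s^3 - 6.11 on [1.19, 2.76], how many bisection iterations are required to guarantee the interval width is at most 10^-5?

18

Initial width b − a = 2.76 − 1.19 = 1.570000.
After n steps the width is (b−a)/2^n; need (b−a)/2^n ≤ 10^-5.
So n ≥ log₂(1.570000/10^-5) = log₂(157000.0000) ≈ 17.2604.
Hence n = 18.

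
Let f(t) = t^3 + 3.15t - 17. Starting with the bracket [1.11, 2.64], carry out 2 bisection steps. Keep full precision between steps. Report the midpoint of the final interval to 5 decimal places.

2.06625

f(1.110000) = -12.135869, f(2.640000) = 9.715744 (opposite signs)
step 1: m = 1.875000, f(m) = -4.501953 < 0 → root in [1.875000, 2.640000]
step 2: m = 2.257500, f(m) = 1.616036 > 0 → root in [1.875000, 2.257500]
Midpoint of [1.875000, 2.257500] = 2.066250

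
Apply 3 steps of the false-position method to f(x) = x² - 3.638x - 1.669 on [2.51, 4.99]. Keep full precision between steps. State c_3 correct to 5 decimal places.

False-position update: c = (a·f(b) − b·f(a))/(f(b) − f(a)); replace the endpoint whose sign matches f(c).
f(2.510000) = -4.500280, f(4.990000) = 5.077480
step 1: c = 3.675272, f(c) = -1.532016 < 0 → new bracket [3.675272, 4.990000]
step 2: c = 3.980013, f(c) = -0.307784 < 0 → new bracket [3.980013, 4.990000]
step 3: c = 4.037737, f(c) = -0.054968 < 0 → new bracket [4.037737, 4.990000]

4.03774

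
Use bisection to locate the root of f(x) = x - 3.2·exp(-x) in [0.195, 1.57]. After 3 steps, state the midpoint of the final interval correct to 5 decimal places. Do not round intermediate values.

f(0.195000) = -2.438071, f(1.570000) = 0.904255 (opposite signs)
step 1: m = 0.882500, f(m) = -0.441491 < 0 → root in [0.882500, 1.570000]
step 2: m = 1.226250, f(m) = 0.287400 > 0 → root in [0.882500, 1.226250]
step 3: m = 1.054375, f(m) = -0.060537 < 0 → root in [1.054375, 1.226250]
Midpoint of [1.054375, 1.226250] = 1.140313

1.14031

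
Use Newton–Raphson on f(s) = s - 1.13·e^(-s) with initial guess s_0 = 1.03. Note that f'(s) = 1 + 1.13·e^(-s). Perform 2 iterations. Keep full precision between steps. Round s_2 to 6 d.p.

s_0 = 1.030000: f = 0.626582, f' = 1.403418 → s_1 = 1.030000 - (0.626582)/(1.403418) = 0.583531
s_1 = 0.583531: f = -0.046924, f' = 1.630455 → s_2 = 0.583531 - (-0.046924)/(1.630455) = 0.612311

0.612311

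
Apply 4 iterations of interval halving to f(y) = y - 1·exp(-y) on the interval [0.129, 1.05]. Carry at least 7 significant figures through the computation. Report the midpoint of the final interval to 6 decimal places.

0.560719

f(0.129000) = -0.749974, f(1.050000) = 0.700062 (opposite signs)
step 1: m = 0.589500, f(m) = 0.034895 > 0 → root in [0.129000, 0.589500]
step 2: m = 0.359250, f(m) = -0.338950 < 0 → root in [0.359250, 0.589500]
step 3: m = 0.474375, f(m) = -0.147899 < 0 → root in [0.474375, 0.589500]
step 4: m = 0.531937, f(m) = -0.055528 < 0 → root in [0.531937, 0.589500]
Midpoint of [0.531937, 0.589500] = 0.560719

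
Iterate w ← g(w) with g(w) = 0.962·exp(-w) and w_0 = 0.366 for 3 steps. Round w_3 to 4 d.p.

0.5872

w_1 = g(0.366000) = 0.667150
w_2 = g(0.667150) = 0.493669
w_3 = g(0.493669) = 0.587188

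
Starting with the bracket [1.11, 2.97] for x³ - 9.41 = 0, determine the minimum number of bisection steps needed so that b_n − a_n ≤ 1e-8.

Initial width b − a = 2.97 − 1.11 = 1.860000.
After n steps the width is (b−a)/2^n; need (b−a)/2^n ≤ 1e-8.
So n ≥ log₂(1.860000/1e-8) = log₂(186000000.0000) ≈ 27.4707.
Hence n = 28.

28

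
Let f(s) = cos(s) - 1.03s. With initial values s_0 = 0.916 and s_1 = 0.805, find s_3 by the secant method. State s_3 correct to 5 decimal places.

Secant update: s_(k+1) = s_k − f(s_k)·(s_k − s_(k-1))/(f(s_k) − f(s_(k-1))).
f(s_0) = -0.334482, f(s_1) = -0.136039
s_2 = 0.805000 - (-0.136039)·(0.805000 - 0.916000)/(-0.136039 - (-0.334482)) = 0.728906; f(s_2) = -0.004870
s_3 = 0.728906 - (-0.004870)·(0.728906 - 0.805000)/(-0.004870 - (-0.136039)) = 0.726081; f(s_3) = -0.000081

0.72608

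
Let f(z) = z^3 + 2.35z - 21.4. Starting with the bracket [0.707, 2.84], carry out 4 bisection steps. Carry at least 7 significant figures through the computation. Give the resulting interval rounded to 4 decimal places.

f(0.707000) = -19.385157, f(2.840000) = 8.180304 (opposite signs)
step 1: m = 1.773500, f(m) = -11.654081 < 0 → root in [1.773500, 2.840000]
step 2: m = 2.306750, f(m) = -3.704700 < 0 → root in [2.306750, 2.840000]
step 3: m = 2.573375, f(m) = 1.688987 > 0 → root in [2.306750, 2.573375]
step 4: m = 2.440062, f(m) = -1.137953 < 0 → root in [2.440062, 2.573375]

[2.4401, 2.5734]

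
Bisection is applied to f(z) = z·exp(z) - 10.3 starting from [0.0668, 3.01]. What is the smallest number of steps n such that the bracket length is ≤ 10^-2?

Initial width b − a = 3.01 − 0.0668 = 2.943200.
After n steps the width is (b−a)/2^n; need (b−a)/2^n ≤ 10^-2.
So n ≥ log₂(2.943200/10^-2) = log₂(294.3200) ≈ 8.2012.
Hence n = 9.

9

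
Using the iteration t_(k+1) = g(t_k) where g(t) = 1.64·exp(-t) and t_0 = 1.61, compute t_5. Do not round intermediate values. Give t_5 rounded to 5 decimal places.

t_1 = g(1.610000) = 0.327816
t_2 = g(0.327816) = 1.181613
t_3 = g(1.181613) = 0.503125
t_4 = g(0.503125) = 0.991607
t_5 = g(0.991607) = 0.608407

0.60841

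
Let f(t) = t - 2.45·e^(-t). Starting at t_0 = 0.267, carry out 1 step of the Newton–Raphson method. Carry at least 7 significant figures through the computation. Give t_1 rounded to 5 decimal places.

0.82644

f'(t) = 1 + 2.45·e^(-t)
t_0 = 0.267000: f = -1.608899, f' = 2.875899 → t_1 = 0.267000 - (-1.608899)/(2.875899) = 0.826442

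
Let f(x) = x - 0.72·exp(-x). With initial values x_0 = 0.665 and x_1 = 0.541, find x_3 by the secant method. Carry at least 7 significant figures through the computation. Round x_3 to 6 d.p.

Secant update: x_(k+1) = x_k − f(x_k)·(x_k − x_(k-1))/(f(x_k) − f(x_(k-1))).
f(x_0) = 0.294723, f(x_1) = 0.121841
x_2 = 0.541000 - (0.121841)·(0.541000 - 0.665000)/(0.121841 - (0.294723)) = 0.453610; f(x_2) = -0.003828
x_3 = 0.453610 - (-0.003828)·(0.453610 - 0.541000)/(-0.003828 - (0.121841)) = 0.456272; f(x_3) = 0.000050

0.456272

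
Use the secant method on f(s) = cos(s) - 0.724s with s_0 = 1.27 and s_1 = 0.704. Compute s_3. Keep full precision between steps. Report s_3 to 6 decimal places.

Secant update: s_(k+1) = s_k − f(s_k)·(s_k − s_(k-1))/(f(s_k) − f(s_(k-1))).
f(s_0) = -0.623199, f(s_1) = 0.252563
s_2 = 0.704000 - (0.252563)·(0.704000 - 1.270000)/(0.252563 - (-0.623199)) = 0.867230; f(s_2) = 0.019067
s_3 = 0.867230 - (0.019067)·(0.867230 - 0.704000)/(0.019067 - (0.252563)) = 0.880559; f(s_3) = -0.000804

0.880559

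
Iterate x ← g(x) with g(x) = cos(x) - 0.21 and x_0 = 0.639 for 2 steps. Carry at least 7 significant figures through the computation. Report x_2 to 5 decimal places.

x_1 = g(0.639000) = 0.592693
x_2 = g(0.592693) = 0.619440

0.61944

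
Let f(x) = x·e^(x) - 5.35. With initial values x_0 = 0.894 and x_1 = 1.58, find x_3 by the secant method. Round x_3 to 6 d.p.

1.354452

f(x_0) = -3.164269, f(x_1) = 2.320830
x_2 = 1.580000 - (2.320830)·(1.580000 - 0.894000)/(2.320830 - (-3.164269)) = 1.289743; f(x_2) = -0.665845
x_3 = 1.289743 - (-0.665845)·(1.289743 - 1.580000)/(-0.665845 - (2.320830)) = 1.354452; f(x_3) = -0.101987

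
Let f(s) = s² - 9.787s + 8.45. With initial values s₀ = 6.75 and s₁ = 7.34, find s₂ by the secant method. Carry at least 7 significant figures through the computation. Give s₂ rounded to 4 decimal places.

Secant update: s_(k+1) = s_k − f(s_k)·(s_k − s_(k-1))/(f(s_k) − f(s_(k-1))).
f(s_0) = -12.049750, f(s_1) = -9.510980
s_2 = 7.340000 - (-9.510980)·(7.340000 - 6.750000)/(-9.510980 - (-12.049750)) = 9.550314; f(s_2) = 6.189572

9.5503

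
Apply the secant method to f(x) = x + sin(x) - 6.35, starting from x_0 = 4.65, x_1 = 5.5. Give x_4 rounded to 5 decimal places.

6.31670

Secant update: x_(k+1) = x_k − f(x_k)·(x_k − x_(k-1))/(f(x_k) − f(x_(k-1))).
f(x_0) = -2.698054, f(x_1) = -1.555540
x_2 = 5.500000 - (-1.555540)·(5.500000 - 4.650000)/(-1.555540 - (-2.698054)) = 6.657280; f(x_2) = 0.672711
x_3 = 6.657280 - (0.672711)·(6.657280 - 5.500000)/(0.672711 - (-1.555540)) = 6.307897; f(x_3) = -0.017395
x_4 = 6.307897 - (-0.017395)·(6.307897 - 6.657280)/(-0.017395 - (0.672711)) = 6.316703; f(x_4) = 0.000215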